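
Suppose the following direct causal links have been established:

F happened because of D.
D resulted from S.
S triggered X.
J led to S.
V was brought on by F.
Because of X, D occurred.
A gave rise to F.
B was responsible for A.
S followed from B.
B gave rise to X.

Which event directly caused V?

Upstream contributors include B, A, S, X, D, J, but only F feeds directly into V.

F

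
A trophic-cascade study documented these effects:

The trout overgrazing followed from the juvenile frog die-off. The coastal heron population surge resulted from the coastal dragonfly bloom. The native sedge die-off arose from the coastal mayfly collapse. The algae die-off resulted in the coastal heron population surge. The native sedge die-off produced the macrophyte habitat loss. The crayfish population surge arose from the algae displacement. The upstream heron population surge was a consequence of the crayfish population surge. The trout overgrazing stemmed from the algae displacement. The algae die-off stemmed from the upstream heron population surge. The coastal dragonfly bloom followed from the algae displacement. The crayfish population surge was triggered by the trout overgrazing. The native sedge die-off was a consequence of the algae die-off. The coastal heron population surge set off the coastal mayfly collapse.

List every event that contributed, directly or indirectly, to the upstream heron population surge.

the algae displacement, the crayfish population surge, the juvenile frog die-off, the trout overgrazing

Immediate cause of the upstream heron population surge: the crayfish population surge.
Further upstream: the algae displacement, the juvenile frog die-off, the trout overgrazing.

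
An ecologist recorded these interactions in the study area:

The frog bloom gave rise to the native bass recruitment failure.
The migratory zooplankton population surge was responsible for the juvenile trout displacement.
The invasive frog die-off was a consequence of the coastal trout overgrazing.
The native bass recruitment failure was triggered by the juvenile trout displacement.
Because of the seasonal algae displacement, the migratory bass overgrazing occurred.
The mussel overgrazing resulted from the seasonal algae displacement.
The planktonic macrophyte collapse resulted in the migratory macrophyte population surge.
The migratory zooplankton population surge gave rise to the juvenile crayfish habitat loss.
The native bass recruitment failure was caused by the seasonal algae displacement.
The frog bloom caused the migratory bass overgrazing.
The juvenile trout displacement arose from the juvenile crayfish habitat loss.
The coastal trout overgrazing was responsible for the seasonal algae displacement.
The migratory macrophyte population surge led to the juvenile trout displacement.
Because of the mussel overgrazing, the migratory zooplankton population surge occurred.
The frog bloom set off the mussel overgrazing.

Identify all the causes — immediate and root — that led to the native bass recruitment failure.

the coastal trout overgrazing, the frog bloom, the juvenile crayfish habitat loss, the juvenile trout displacement, the migratory macrophyte population surge, the migratory zooplankton population surge, the mussel overgrazing, the planktonic macrophyte collapse, the seasonal algae displacement

Immediate causes of the native bass recruitment failure: the seasonal algae displacement, the frog bloom, the juvenile trout displacement.
Further upstream: the planktonic macrophyte collapse, the coastal trout overgrazing, the migratory macrophyte population surge, the mussel overgrazing, the migratory zooplankton population surge, the juvenile crayfish habitat loss.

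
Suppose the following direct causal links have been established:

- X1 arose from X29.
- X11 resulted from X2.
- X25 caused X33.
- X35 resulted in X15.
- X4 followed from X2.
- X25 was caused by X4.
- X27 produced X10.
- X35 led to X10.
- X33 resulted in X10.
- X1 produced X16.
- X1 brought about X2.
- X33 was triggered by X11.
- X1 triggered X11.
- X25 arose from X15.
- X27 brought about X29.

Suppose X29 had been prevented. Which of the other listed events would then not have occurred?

X1, X11, X16, X2, X4

Downstream of X29: X1, X16, X2, X4, X11, X25, X33, X10.
Of those, still caused via another path: X25, X33, X10.
The remainder have no surviving cause.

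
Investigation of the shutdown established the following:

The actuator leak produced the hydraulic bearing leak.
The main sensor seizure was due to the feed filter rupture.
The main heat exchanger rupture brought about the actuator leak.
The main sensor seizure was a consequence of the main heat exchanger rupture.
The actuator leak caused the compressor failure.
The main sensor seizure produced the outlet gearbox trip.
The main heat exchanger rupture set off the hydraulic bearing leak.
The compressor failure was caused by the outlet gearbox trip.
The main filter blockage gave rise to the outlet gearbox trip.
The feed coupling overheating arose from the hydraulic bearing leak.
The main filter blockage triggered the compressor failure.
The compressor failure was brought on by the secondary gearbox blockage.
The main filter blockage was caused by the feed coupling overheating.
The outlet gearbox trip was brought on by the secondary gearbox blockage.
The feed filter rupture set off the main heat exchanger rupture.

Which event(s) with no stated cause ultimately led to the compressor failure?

Tracing upstream from the compressor failure: the compressor failure ← the actuator leak ← the main heat exchanger rupture ← the feed filter rupture.
A separate upstream branch: the compressor failure ← the secondary gearbox blockage.
Each of those chain origins has no stated cause.

the feed filter rupture, the secondary gearbox blockage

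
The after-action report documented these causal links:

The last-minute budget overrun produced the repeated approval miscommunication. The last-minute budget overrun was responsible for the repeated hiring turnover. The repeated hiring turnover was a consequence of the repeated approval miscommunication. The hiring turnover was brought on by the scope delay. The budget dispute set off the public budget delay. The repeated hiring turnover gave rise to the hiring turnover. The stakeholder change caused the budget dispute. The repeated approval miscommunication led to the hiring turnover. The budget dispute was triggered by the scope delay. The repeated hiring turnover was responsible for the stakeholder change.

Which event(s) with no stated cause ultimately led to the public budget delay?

the last-minute budget overrun, the scope delay

Tracing upstream from the public budget delay: the public budget delay ← the budget dispute ← the stakeholder change ← the repeated hiring turnover ← the last-minute budget overrun.
A separate upstream branch: the public budget delay ← the budget dispute ← the scope delay.
Each of those chain origins has no stated cause.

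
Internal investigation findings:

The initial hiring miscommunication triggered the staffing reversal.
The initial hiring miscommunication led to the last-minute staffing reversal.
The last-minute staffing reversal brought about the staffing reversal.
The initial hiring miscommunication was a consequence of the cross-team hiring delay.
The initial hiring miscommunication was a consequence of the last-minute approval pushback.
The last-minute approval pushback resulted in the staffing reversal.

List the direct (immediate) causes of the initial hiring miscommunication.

the cross-team hiring delay, the last-minute approval pushback

the cross-team hiring delay, the last-minute approval pushback → the initial hiring miscommunication with nothing further upstream stated.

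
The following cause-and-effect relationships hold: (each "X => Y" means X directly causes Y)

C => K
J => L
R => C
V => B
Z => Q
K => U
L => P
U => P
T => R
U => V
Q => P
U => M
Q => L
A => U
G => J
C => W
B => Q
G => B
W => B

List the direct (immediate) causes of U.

A, K

Upstream contributors include T, R, C, but only A, K feed directly into U.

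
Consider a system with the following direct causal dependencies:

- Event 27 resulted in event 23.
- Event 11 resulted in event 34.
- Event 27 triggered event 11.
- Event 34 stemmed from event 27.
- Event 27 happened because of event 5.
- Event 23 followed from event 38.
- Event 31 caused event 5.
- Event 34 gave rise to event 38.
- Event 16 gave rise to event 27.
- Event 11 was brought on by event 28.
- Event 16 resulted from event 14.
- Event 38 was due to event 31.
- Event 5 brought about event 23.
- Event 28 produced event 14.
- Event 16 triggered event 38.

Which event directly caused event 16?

event 14

Upstream contributors include event 28, but only event 14 feeds directly into event 16.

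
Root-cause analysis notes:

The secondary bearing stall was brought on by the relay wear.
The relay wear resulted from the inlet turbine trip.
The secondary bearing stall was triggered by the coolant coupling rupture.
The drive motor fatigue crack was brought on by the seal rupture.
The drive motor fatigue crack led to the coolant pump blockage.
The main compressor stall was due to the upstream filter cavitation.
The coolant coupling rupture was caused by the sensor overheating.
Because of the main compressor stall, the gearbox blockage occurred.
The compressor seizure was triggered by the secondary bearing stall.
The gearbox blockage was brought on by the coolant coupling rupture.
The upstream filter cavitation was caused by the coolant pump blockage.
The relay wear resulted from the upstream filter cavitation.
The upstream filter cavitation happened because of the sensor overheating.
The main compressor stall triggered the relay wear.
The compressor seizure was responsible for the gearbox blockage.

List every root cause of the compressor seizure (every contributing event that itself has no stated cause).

the inlet turbine trip, the seal rupture, the sensor overheating

Tracing upstream from the compressor seizure: the compressor seizure ← the secondary bearing stall ← the coolant coupling rupture ← the sensor overheating.
A separate upstream branch: the compressor seizure ← the secondary bearing stall ← the relay wear ← the upstream filter cavitation ← the coolant pump blockage ← the drive motor fatigue crack ← the seal rupture.
A separate upstream branch: the compressor seizure ← the secondary bearing stall ← the relay wear ← the inlet turbine trip.
Each of those chain origins has no stated cause.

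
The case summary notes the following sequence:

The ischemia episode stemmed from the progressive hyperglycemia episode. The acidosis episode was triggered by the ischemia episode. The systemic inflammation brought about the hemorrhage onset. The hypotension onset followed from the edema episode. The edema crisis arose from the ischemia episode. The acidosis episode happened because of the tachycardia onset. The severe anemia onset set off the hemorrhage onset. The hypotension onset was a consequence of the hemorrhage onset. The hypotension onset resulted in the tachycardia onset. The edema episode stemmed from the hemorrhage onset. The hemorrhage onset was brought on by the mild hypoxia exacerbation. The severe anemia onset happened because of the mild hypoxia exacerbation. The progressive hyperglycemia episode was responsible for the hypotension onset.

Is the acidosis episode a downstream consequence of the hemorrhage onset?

There is a causal chain: the hemorrhage onset → the hypotension onset → the tachycardia onset → the acidosis episode.

Yes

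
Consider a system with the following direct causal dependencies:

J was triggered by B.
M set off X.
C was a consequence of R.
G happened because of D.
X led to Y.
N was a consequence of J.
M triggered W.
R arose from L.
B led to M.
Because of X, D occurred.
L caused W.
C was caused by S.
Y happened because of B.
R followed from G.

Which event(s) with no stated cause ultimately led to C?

Tracing upstream from C: C ← R ← G ← D ← X ← M ← B.
A separate upstream branch: C ← R ← L.
A separate upstream branch: C ← S.
Each of those chain origins has no stated cause.

B, L, S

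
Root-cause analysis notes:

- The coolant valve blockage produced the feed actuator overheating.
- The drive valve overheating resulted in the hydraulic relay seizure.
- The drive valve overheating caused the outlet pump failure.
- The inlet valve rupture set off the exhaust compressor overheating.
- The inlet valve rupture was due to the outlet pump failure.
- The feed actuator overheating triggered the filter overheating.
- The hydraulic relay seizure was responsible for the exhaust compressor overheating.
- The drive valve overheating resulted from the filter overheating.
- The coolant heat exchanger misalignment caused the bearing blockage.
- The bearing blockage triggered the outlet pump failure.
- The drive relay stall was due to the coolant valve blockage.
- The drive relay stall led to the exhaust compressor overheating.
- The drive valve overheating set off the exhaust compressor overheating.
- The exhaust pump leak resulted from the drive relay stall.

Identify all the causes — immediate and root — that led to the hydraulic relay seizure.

the coolant valve blockage, the drive valve overheating, the feed actuator overheating, the filter overheating

Immediate cause of the hydraulic relay seizure: the drive valve overheating.
Further upstream: the coolant valve blockage, the feed actuator overheating, the filter overheating.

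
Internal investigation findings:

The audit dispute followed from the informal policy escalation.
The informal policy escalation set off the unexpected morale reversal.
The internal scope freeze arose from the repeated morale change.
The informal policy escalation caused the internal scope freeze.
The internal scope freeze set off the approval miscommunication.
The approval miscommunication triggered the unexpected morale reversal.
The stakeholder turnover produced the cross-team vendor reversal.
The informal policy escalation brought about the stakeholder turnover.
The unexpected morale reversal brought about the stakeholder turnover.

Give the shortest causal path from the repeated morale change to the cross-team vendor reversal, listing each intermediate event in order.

the repeated morale change → the internal scope freeze → the approval miscommunication → the unexpected morale reversal → the stakeholder turnover → the cross-team vendor reversal

the repeated morale change → the internal scope freeze
the internal scope freeze → the approval miscommunication
the approval miscommunication → the unexpected morale reversal
the unexpected morale reversal → the stakeholder turnover
the stakeholder turnover → the cross-team vendor reversal
Length: 5 steps.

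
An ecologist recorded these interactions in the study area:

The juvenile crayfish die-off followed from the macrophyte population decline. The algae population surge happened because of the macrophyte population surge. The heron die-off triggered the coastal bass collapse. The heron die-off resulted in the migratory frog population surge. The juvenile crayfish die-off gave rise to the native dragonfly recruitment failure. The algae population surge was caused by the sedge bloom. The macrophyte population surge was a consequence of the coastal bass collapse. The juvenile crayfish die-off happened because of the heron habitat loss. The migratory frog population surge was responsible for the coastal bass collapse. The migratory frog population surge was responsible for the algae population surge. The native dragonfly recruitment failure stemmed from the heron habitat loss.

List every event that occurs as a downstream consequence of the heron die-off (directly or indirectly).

Direct effects: the migratory frog population surge, the coastal bass collapse.
2 steps out: the macrophyte population surge, the algae population surge.
Not reachable from it: the macrophyte population decline, the heron habitat loss, the juvenile crayfish die-off, the sedge bloom, the native dragonfly recruitment failure.

the algae population surge, the coastal bass collapse, the macrophyte population surge, the migratory frog population surge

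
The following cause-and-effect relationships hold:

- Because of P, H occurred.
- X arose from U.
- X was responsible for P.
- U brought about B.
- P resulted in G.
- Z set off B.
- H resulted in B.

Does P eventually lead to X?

No

P leads to G, H, B; X is not among them.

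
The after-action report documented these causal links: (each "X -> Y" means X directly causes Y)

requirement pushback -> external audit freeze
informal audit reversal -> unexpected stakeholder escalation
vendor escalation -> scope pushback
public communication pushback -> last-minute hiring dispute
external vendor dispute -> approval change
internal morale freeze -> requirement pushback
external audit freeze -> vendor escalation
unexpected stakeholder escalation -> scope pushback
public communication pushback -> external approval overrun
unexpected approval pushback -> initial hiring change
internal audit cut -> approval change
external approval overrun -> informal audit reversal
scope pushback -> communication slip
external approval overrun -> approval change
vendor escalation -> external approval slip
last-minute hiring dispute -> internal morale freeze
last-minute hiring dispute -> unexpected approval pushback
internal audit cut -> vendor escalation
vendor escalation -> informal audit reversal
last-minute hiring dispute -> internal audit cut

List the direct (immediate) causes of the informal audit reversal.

the external approval overrun, the vendor escalation

Upstream contributors include the public communication pushback, the last-minute hiring dispute, the internal audit cut, the internal morale freeze, the requirement pushback, the external audit freeze, but only the external approval overrun, the vendor escalation feed directly into the informal audit reversal.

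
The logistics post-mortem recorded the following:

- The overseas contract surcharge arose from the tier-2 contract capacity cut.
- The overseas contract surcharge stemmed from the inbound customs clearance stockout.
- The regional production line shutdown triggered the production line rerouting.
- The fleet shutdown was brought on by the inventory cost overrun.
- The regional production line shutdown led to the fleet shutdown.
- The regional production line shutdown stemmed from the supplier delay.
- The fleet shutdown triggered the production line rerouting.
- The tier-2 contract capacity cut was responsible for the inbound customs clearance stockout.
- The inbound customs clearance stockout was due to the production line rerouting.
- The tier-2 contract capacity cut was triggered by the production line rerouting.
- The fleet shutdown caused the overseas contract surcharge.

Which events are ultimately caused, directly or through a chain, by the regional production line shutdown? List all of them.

Direct effects: the fleet shutdown, the production line rerouting.
2 steps out: the tier-2 contract capacity cut, the inbound customs clearance stockout, the overseas contract surcharge.
Not reachable from it: the supplier delay, the inventory cost overrun.

the fleet shutdown, the inbound customs clearance stockout, the overseas contract surcharge, the production line rerouting, the tier-2 contract capacity cut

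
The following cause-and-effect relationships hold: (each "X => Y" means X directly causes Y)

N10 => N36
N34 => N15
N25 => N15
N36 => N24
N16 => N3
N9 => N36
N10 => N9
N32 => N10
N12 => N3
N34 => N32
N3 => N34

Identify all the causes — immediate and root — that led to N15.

N12, N16, N25, N3, N34

Immediate causes of N15: N25, N34.
Further upstream: N16, N12, N3.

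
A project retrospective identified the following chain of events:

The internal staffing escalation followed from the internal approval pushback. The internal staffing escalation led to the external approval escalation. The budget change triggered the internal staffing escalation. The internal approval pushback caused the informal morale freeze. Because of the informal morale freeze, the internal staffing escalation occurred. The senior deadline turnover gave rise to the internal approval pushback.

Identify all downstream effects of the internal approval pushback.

the external approval escalation, the informal morale freeze, the internal staffing escalation

Direct effects: the informal morale freeze, the internal staffing escalation.
2 steps out: the external approval escalation.
Not reachable from it: the senior deadline turnover, the budget change.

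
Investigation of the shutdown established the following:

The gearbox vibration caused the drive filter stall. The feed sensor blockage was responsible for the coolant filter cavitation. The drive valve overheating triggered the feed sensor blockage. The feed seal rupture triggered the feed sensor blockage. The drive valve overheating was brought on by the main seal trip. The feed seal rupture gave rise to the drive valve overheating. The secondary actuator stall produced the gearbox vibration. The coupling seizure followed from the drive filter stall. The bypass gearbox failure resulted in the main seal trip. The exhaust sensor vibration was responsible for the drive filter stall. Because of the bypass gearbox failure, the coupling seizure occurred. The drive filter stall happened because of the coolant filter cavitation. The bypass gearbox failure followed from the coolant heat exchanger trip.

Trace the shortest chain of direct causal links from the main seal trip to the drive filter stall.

the main seal trip → the drive valve overheating
the drive valve overheating → the feed sensor blockage
the feed sensor blockage → the coolant filter cavitation
the coolant filter cavitation → the drive filter stall
Length: 4 steps.

the main seal trip → the drive valve overheating → the feed sensor blockage → the coolant filter cavitation → the drive filter stall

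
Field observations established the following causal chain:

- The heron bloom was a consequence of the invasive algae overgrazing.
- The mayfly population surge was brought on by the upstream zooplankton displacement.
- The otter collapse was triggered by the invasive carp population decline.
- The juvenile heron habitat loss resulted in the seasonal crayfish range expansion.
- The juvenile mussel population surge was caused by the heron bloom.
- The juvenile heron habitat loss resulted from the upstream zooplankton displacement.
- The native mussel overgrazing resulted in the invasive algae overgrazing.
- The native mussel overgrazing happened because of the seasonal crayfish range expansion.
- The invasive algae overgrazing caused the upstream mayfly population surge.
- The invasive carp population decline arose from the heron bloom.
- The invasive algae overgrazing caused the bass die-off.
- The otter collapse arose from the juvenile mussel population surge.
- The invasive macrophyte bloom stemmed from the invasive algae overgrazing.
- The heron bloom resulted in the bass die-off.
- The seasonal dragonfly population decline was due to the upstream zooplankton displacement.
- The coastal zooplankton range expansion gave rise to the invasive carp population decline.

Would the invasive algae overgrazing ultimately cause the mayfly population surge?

The invasive algae overgrazing leads to the heron bloom, the invasive macrophyte bloom, the upstream mayfly population surge, the bass die-off, the juvenile mussel population surge, the invasive carp population decline, the otter collapse; the mayfly population surge is not among them.

No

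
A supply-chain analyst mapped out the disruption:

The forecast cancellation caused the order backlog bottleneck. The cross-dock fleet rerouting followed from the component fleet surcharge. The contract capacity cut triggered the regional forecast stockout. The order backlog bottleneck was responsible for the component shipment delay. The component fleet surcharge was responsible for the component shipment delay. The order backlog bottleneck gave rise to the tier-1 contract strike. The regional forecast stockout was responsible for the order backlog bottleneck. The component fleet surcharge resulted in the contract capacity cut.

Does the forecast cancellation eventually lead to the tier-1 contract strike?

There is a causal chain: the forecast cancellation → the order backlog bottleneck → the tier-1 contract strike.

Yes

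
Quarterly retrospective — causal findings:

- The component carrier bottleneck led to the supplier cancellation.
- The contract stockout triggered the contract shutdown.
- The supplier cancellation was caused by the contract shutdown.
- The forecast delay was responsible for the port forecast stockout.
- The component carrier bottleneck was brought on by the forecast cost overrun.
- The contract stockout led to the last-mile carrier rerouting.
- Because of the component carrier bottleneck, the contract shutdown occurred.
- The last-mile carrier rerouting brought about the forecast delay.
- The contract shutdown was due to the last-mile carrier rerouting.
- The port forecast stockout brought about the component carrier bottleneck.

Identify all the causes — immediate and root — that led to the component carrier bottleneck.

the contract stockout, the forecast cost overrun, the forecast delay, the last-mile carrier rerouting, the port forecast stockout

Immediate causes of the component carrier bottleneck: the port forecast stockout, the forecast cost overrun.
Further upstream: the contract stockout, the last-mile carrier rerouting, the forecast delay.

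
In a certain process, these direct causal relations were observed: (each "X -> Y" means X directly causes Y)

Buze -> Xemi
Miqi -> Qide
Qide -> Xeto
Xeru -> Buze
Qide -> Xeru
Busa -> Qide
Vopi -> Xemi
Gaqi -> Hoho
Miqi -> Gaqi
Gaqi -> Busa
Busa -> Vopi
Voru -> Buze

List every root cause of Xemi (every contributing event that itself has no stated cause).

Tracing upstream from Xemi: Xemi ← Vopi ← Busa ← Gaqi ← Miqi.
A separate upstream branch: Xemi ← Buze ← Voru.
Each of those chain origins has no stated cause.

Miqi, Voru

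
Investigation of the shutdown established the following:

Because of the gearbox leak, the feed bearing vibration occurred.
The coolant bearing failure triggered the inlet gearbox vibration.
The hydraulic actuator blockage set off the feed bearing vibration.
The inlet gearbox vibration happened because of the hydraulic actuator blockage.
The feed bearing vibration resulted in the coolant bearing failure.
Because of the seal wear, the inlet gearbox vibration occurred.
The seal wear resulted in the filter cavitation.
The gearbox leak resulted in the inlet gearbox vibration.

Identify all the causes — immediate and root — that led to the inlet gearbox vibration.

the coolant bearing failure, the feed bearing vibration, the gearbox leak, the hydraulic actuator blockage, the seal wear

Immediate causes of the inlet gearbox vibration: the seal wear, the gearbox leak, the hydraulic actuator blockage, the coolant bearing failure.
Further upstream: the feed bearing vibration.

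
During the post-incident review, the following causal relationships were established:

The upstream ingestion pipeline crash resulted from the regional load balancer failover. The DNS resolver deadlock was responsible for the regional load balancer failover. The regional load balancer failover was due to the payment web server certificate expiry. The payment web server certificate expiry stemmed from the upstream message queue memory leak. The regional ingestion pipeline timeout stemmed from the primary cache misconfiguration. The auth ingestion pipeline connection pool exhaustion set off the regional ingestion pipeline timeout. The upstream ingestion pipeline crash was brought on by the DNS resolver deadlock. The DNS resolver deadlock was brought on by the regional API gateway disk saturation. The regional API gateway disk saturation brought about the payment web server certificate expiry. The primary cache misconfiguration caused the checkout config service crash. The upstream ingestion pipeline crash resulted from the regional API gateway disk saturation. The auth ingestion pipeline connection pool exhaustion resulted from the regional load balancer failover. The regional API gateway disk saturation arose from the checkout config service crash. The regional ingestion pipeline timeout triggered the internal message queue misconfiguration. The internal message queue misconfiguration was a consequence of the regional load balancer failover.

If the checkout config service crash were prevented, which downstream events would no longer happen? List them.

Downstream of the checkout config service crash: the regional API gateway disk saturation, the DNS resolver deadlock, the payment web server certificate expiry, the regional load balancer failover, the auth ingestion pipeline connection pool exhaustion, the regional ingestion pipeline timeout, the internal message queue misconfiguration, the upstream ingestion pipeline crash.
Of those, still caused via another path: the payment web server certificate expiry, the regional load balancer failover, the auth ingestion pipeline connection pool exhaustion, the regional ingestion pipeline timeout, the internal message queue misconfiguration, the upstream ingestion pipeline crash.
The remainder have no surviving cause.

the DNS resolver deadlock, the regional API gateway disk saturation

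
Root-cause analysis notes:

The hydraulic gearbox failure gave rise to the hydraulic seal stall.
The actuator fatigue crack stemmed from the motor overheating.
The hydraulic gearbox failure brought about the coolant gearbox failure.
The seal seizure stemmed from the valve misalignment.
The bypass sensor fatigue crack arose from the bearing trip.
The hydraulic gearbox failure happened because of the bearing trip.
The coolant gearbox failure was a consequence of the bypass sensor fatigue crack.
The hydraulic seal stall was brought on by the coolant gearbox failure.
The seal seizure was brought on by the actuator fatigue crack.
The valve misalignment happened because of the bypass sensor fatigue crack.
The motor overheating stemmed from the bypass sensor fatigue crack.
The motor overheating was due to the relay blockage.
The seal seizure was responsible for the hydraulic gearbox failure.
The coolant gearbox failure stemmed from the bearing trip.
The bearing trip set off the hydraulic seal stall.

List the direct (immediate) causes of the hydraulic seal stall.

Upstream contributors include the relay blockage, the bypass sensor fatigue crack, the motor overheating, the valve misalignment, the actuator fatigue crack, the seal seizure, but only the bearing trip, the coolant gearbox failure, the hydraulic gearbox failure feed directly into the hydraulic seal stall.

the bearing trip, the coolant gearbox failure, the hydraulic gearbox failure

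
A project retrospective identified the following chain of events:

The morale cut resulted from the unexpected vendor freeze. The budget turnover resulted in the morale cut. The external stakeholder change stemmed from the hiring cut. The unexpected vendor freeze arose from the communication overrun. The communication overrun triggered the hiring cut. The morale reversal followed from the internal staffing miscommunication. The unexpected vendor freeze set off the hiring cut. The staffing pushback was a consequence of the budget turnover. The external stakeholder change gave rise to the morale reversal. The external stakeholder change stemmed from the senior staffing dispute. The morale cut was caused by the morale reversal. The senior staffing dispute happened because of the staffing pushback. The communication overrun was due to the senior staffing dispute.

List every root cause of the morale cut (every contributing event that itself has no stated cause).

Tracing upstream from the morale cut: the morale cut ← the budget turnover.
A separate upstream branch: the morale cut ← the morale reversal ← the internal staffing miscommunication.
Each of those chain origins has no stated cause.

the budget turnover, the internal staffing miscommunication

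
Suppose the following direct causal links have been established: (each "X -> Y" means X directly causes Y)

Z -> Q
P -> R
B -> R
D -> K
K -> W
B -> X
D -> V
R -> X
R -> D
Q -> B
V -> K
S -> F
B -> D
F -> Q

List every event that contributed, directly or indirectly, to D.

Immediate causes of D: B, R.
Further upstream: P, S, Z, F, Q.

B, F, P, Q, R, S, Z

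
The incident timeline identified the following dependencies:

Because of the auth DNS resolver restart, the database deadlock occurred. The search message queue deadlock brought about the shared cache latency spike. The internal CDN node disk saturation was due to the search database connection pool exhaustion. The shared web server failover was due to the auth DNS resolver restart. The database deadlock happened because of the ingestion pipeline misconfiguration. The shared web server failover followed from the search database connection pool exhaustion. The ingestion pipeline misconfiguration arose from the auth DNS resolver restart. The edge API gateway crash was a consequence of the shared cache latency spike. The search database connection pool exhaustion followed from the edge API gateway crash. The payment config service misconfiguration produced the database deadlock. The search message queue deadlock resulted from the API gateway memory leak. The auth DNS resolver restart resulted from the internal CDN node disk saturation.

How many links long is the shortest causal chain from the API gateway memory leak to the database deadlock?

Shortest chain: the API gateway memory leak → the search message queue deadlock → the shared cache latency spike → the edge API gateway crash → the search database connection pool exhaustion → the internal CDN node disk saturation → the auth DNS resolver restart → the database deadlock.

7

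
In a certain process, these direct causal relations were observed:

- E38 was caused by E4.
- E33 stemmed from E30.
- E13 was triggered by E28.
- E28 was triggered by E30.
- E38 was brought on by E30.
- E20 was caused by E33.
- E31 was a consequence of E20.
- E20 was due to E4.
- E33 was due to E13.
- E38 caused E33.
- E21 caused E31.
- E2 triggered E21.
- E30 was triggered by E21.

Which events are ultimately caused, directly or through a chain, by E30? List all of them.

Direct effects: E28, E38, E33.
2 steps out: E13, E20.
3 steps out: E31.
Not reachable from it: E2, E21, E4.

E13, E20, E28, E31, E33, E38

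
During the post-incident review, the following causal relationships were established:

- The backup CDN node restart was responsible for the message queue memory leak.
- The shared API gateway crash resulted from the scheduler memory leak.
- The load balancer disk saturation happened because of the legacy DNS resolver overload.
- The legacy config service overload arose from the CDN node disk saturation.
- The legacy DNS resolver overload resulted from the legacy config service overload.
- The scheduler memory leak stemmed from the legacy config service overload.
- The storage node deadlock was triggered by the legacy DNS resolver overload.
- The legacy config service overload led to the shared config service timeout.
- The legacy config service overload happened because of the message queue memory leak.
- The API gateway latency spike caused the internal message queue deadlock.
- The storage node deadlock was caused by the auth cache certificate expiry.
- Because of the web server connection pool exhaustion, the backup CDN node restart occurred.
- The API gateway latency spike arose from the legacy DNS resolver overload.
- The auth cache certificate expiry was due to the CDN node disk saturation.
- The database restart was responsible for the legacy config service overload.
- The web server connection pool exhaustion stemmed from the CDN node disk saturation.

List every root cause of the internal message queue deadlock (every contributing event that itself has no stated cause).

the CDN node disk saturation, the database restart

Tracing upstream from the internal message queue deadlock: the internal message queue deadlock ← the API gateway latency spike ← the legacy DNS resolver overload ← the legacy config service overload ← the CDN node disk saturation.
A separate upstream branch: the internal message queue deadlock ← the API gateway latency spike ← the legacy DNS resolver overload ← the legacy config service overload ← the database restart.
Each of those chain origins has no stated cause.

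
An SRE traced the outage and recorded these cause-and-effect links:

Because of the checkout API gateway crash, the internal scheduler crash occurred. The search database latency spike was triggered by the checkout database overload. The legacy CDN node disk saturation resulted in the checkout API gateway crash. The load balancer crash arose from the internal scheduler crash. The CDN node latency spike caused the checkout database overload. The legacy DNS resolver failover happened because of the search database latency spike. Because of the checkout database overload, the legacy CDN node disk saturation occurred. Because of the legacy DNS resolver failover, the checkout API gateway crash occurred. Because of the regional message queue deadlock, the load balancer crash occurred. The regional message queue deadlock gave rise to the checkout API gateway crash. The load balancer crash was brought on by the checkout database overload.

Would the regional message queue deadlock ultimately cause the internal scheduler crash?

Yes

There is a causal chain: the regional message queue deadlock → the checkout API gateway crash → the internal scheduler crash.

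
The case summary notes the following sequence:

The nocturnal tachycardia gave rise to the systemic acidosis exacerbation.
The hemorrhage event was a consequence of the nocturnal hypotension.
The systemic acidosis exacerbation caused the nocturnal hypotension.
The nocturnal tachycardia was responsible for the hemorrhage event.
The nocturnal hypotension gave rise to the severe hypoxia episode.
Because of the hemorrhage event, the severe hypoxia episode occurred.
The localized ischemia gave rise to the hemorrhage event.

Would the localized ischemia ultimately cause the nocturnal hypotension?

The localized ischemia leads to the hemorrhage event, the severe hypoxia episode; the nocturnal hypotension is not among them.

No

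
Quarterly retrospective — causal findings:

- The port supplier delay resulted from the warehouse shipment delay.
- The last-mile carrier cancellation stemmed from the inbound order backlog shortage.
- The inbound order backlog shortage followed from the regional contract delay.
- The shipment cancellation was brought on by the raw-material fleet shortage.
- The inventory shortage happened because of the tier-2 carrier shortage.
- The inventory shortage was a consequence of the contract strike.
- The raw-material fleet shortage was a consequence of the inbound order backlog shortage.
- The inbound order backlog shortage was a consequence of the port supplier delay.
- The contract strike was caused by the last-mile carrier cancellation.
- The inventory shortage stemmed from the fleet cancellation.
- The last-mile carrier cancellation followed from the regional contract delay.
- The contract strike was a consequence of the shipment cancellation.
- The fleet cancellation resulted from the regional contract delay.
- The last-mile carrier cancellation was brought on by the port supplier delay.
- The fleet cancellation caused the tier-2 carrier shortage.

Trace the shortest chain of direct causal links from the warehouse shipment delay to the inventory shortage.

the warehouse shipment delay → the port supplier delay → the last-mile carrier cancellation → the contract strike → the inventory shortage

the warehouse shipment delay → the port supplier delay
the port supplier delay → the last-mile carrier cancellation
the last-mile carrier cancellation → the contract strike
the contract strike → the inventory shortage
Length: 4 steps.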